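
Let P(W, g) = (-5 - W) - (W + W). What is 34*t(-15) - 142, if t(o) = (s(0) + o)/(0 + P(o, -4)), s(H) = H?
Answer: -619/4 ≈ -154.75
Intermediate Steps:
P(W, g) = -5 - 3*W (P(W, g) = (-5 - W) - 2*W = -5 - 3*W)
t(o) = o/(-5 - 3*o) (t(o) = (0 + o)/(0 + (-5 - 3*o)) = o/(-5 - 3*o))
34*t(-15) - 142 = 34*(-1*(-15)/(5 + 3*(-15))) - 142 = 34*(-1*(-15)/(5 - 45)) - 142 = 34*(-1*(-15)/(-40)) - 142 = 34*(-1*(-15)*(-1/40)) - 142 = 34*(-3/8) - 142 = -51/4 - 142 = -619/4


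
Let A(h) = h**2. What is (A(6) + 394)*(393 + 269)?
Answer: 284660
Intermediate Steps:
(A(6) + 394)*(393 + 269) = (6**2 + 394)*(393 + 269) = (36 + 394)*662 = 430*662 = 284660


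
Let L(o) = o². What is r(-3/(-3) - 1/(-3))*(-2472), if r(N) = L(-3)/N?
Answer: -16686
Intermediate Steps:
r(N) = 9/N (r(N) = (-3)²/N = 9/N)
r(-3/(-3) - 1/(-3))*(-2472) = (9/(-3/(-3) - 1/(-3)))*(-2472) = (9/(-3*(-⅓) - 1*(-⅓)))*(-2472) = (9/(1 + ⅓))*(-2472) = (9/(4/3))*(-2472) = (9*(¾))*(-2472) = (27/4)*(-2472) = -16686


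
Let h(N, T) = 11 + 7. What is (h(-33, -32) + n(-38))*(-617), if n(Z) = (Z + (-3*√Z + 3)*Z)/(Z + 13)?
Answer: -371434/25 + 70338*I*√38/25 ≈ -14857.0 + 17344.0*I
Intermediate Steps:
h(N, T) = 18
n(Z) = (Z + Z*(3 - 3*√Z))/(13 + Z) (n(Z) = (Z + (3 - 3*√Z)*Z)/(13 + Z) = (Z + Z*(3 - 3*√Z))/(13 + Z))
(h(-33, -32) + n(-38))*(-617) = (18 + (-(-114)*I*√38 + 4*(-38))/(13 - 38))*(-617) = (18 + (-(-114)*I*√38 - 152)/(-25))*(-617) = (18 - (114*I*√38 - 152)/25)*(-617) = (18 - (-152 + 114*I*√38)/25)*(-617) = (18 + (152/25 - 114*I*√38/25))*(-617) = (602/25 - 114*I*√38/25)*(-617) = -371434/25 + 70338*I*√38/25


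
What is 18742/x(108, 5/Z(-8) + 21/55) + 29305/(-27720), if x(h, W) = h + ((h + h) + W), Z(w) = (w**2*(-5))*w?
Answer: 2872444881613/50642482968 ≈ 56.720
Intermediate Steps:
Z(w) = -5*w**3 (Z(w) = (-5*w**2)*w = -5*w**3)
x(h, W) = W + 3*h (x(h, W) = h + (2*h + W) = h + (W + 2*h) = W + 3*h)
18742/x(108, 5/Z(-8) + 21/55) + 29305/(-27720) = 18742/((5/((-5*(-8)**3)) + 21/55) + 3*108) + 29305/(-27720) = 18742/((5/((-5*(-512))) + 21*(1/55)) + 324) + 29305*(-1/27720) = 18742/((5/2560 + 21/55) + 324) - 5861/5544 = 18742/((5*(1/2560) + 21/55) + 324) - 5861/5544 = 18742/((1/512 + 21/55) + 324) - 5861/5544 = 18742/(10807/28160 + 324) - 5861/5544 = 18742/(9134647/28160) - 5861/5544 = 18742*(28160/9134647) - 5861/5544 = 527774720/9134647 - 5861/5544 = 2872444881613/50642482968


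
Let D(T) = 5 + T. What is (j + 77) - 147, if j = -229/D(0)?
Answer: -579/5 ≈ -115.80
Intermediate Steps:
j = -229/5 (j = -229/(5 + 0) = -229/5 ≈ -45.800)
(j + 77) - 147 = (-229/5 + 77) - 147 = 156/5 - 147 = -579/5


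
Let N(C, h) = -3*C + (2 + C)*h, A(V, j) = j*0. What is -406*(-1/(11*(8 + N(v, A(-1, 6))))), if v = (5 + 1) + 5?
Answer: -406/275 ≈ -1.4764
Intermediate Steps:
A(V, j) = 0
v = 11 (v = 6 + 5 = 11)
N(C, h) = -3*C + h*(2 + C)
-406*(-1/(11*(8 + N(v, A(-1, 6))))) = -406*(-1/(11*(8 + (-3*11 + 2*0 + 11*0)))) = -406*(-1/(11*(8 + (-33 + 0 + 0)))) = -406*(-1/(11*(8 - 33))) = -406/((-25*(-11))) = -406/275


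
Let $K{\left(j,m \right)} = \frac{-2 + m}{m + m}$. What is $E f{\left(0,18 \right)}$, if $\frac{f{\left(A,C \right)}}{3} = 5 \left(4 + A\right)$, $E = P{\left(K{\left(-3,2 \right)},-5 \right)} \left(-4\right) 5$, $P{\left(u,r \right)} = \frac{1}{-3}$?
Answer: $400$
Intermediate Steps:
$K{\left(j,m \right)} = \frac{-2 + m}{2 m}$
$P{\left(u,r \right)} = - \frac{1}{3}$
$E = \frac{20}{3}$ ($E = \left(- \frac{1}{3}\right) \left(-4\right) 5 = \frac{4}{3} \cdot 5 = \frac{20}{3} \approx 6.6667$)
$f{\left(A,C \right)} = 60 + 15 A$ ($f{\left(A,C \right)} = 3 \cdot 5 \left(4 + A\right) = 3 \left(20 + 5 A\right) = 60 + 15 A$)
$E f{\left(0,18 \right)} = \frac{20 \left(60 + 15 \cdot 0\right)}{3} = \frac{20 \left(60 + 0\right)}{3} = \frac{20}{3} \cdot 60 = 400$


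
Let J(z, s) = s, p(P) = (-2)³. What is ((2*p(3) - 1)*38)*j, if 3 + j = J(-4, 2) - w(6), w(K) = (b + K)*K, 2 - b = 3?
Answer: 20026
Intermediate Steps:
b = -1 (b = 2 - 1*3 = 2 - 3 = -1)
p(P) = -8
w(K) = K*(-1 + K) (w(K) = (-1 + K)*K = K*(-1 + K))
j = -31 (j = -3 + (2 - 6*(-1 + 6)) = -3 + (2 - 6*5) = -3 + (2 - 1*30) = -3 + (2 - 30) = -3 - 28 = -31)
((2*p(3) - 1)*38)*j = ((2*(-8) - 1)*38)*(-31) = ((-16 - 1)*38)*(-31) = -17*38*(-31) = -646*(-31) = 20026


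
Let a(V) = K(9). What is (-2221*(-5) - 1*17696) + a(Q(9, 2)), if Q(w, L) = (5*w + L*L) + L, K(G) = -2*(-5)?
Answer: -6581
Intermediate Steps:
K(G) = 10
Q(w, L) = L + L² + 5*w (Q(w, L) = (5*w + L²) + L = (L² + 5*w) + L = L + L² + 5*w)
a(V) = 10
(-2221*(-5) - 1*17696) + a(Q(9, 2)) = (-2221*(-5) - 1*17696) + 10 = (11105 - 17696) + 10 = -6591 + 10 = -6581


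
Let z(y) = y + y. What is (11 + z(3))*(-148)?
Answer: -2516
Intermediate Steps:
z(y) = 2*y
(11 + z(3))*(-148) = (11 + 2*3)*(-148) = (11 + 6)*(-148) = 17*(-148) = -2516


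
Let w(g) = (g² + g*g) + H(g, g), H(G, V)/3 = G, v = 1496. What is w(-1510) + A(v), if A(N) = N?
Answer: 4557166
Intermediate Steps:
H(G, V) = 3*G
w(g) = 2*g² + 3*g (w(g) = (g² + g*g) + 3*g = (g² + g²) + 3*g = 2*g² + 3*g)
w(-1510) + A(v) = -1510*(3 + 2*(-1510)) + 1496 = -1510*(3 - 3020) + 1496 = -1510*(-3017) + 1496 = 4555670 + 1496 = 4557166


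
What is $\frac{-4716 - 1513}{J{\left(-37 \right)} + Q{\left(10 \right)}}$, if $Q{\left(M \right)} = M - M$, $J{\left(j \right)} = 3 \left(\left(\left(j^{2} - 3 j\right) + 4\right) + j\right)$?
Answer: $- \frac{6229}{4341} \approx -1.4349$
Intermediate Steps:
$J{\left(j \right)} = 12 - 6 j + 3 j^{2}$ ($J{\left(j \right)} = 3 \left(\left(4 + j^{2} - 3 j\right) + j\right) = 3 \left(4 + j^{2} - 2 j\right) = 12 - 6 j + 3 j^{2}$)
$Q{\left(M \right)} = 0$
$\frac{-4716 - 1513}{J{\left(-37 \right)} + Q{\left(10 \right)}} = \frac{-4716 - 1513}{\left(12 - -222 + 3 \left(-37\right)^{2}\right) + 0} = - \frac{6229}{\left(12 + 222 + 3 \cdot 1369\right) + 0} = - \frac{6229}{\left(12 + 222 + 4107\right) + 0} = - \frac{6229}{4341 + 0} = - \frac{6229}{4341}$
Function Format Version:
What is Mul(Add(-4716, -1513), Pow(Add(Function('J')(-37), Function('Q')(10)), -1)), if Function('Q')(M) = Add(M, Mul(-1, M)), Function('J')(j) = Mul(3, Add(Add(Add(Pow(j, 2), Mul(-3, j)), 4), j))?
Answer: Rational(-6229, 4341) ≈ -1.4349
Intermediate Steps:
Function('J')(j) = Add(12, Mul(-6, j), Mul(3, Pow(j, 2))) (Function('J')(j) = Mul(3, Add(Add(4, Pow(j, 2), Mul(-3, j)), j)) = Mul(3, Add(4, Pow(j, 2), Mul(-2, j))) = Add(12, Mul(-6, j), Mul(3, Pow(j, 2))))
Function('Q')(M) = 0
Mul(Add(-4716, -1513), Pow(Add(Function('J')(-37), Function('Q')(10)), -1)) = Mul(Add(-4716, -1513), Pow(Add(Add(12, Mul(-6, -37), Mul(3, Pow(-37, 2))), 0), -1)) = Mul(-6229, Pow(Add(Add(12, 222, Mul(3, 1369)), 0), -1)) = Mul(-6229, Pow(Add(Add(12, 222, 4107), 0), -1)) = Mul(-6229, Pow(Add(4341, 0), -1)) = Mul(-6229, Pow(4341, -1)) = Mul(-6229, Rational(1, 4341)) = Rational(-6229, 4341)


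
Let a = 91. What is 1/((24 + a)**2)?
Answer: 1/13225 ≈ 7.5614e-5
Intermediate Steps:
1/((24 + a)**2) = 1/((24 + 91)**2) = 1/(115**2) = 1/13225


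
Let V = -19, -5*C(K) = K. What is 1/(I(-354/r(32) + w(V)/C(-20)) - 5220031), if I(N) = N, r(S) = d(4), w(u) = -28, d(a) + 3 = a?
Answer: -1/5220392 ≈ -1.9156e-7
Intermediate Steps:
d(a) = -3 + a
C(K) = -K/5
r(S) = 1 (r(S) = -3 + 4 = 1)
1/(I(-354/r(32) + w(V)/C(-20)) - 5220031) = 1/((-354/1 - 28/((-1/5*(-20)))) - 5220031) = 1/((-354*1 - 28/4) - 5220031) = 1/((-354 - 28*1/4) - 5220031) = 1/((-354 - 7) - 5220031) = 1/(-361 - 5220031) = 1/(-5220392) = -1/5220392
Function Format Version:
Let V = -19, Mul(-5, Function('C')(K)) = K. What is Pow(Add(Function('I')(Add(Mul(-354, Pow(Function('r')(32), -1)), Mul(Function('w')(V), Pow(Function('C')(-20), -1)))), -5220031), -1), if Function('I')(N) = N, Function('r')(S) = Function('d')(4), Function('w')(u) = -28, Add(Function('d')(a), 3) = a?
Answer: Rational(-1, 5220392) ≈ -1.9156e-7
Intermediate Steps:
Function('d')(a) = Add(-3, a)
Function('C')(K) = Mul(Rational(-1, 5), K)
Function('r')(S) = 1 (Function('r')(S) = Add(-3, 4) = 1)
Pow(Add(Function('I')(Add(Mul(-354, Pow(Function('r')(32), -1)), Mul(Function('w')(V), Pow(Function('C')(-20), -1)))), -5220031), -1) = Pow(Add(Add(Mul(-354, Pow(1, -1)), Mul(-28, Pow(Mul(Rational(-1, 5), -20), -1))), -5220031), -1) = Pow(Add(Add(Mul(-354, 1), Mul(-28, Pow(4, -1))), -5220031), -1) = Pow(Add(Add(-354, Mul(-28, Rational(1, 4))), -5220031), -1) = Pow(Add(Add(-354, -7), -5220031), -1) = Pow(Add(-361, -5220031), -1) = Pow(-5220392, -1) = Rational(-1, 5220392)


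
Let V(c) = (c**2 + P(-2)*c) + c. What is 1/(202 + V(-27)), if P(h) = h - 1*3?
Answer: 1/1039 ≈ 0.00096246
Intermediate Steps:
P(h) = -3 + h (P(h) = h - 3 = -3 + h)
V(c) = c**2 - 4*c (V(c) = (c**2 + (-3 - 2)*c) + c = (c**2 - 5*c) + c = c**2 - 4*c)
1/(202 + V(-27)) = 1/(202 - 27*(-4 - 27)) = 1/(202 - 27*(-31)) = 1/(202 + 837) = 1/1039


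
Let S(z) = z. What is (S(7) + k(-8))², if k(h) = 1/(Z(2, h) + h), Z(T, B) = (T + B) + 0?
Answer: 9409/196 ≈ 48.005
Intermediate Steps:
Z(T, B) = B + T (Z(T, B) = (B + T) + 0 = B + T)
k(h) = 1/(2 + 2*h) (k(h) = 1/((h + 2) + h) = 1/((2 + h) + h) = 1/(2 + 2*h))
(S(7) + k(-8))² = (7 + 1/(2*(1 - 8)))² = (7 + (½)/(-7))² = (7 + (½)*(-⅐))² = (7 - 1/14)² = (97/14)² = 9409/196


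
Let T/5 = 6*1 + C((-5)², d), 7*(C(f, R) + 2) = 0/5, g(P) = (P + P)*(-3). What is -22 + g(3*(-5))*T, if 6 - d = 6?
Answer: 1778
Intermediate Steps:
d = 0 (d = 6 - 1*6 = 6 - 6 = 0)
g(P) = -6*P (g(P) = (2*P)*(-3) = -6*P)
C(f, R) = -2 (C(f, R) = -2 + (0/5)/7 = -2 + (0*(⅕))/7 = -2 + (⅐)*0 = -2 + 0 = -2)
T = 20 (T = 5*(6*1 - 2) = 5*(6 - 2) = 5*4 = 20)
-22 + g(3*(-5))*T = -22 - 18*(-5)*20 = -22 - 6*(-15)*20 = -22 + 90*20 = -22 + 1800 = 1778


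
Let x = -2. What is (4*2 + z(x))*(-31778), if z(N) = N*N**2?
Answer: 0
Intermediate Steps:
z(N) = N**3
(4*2 + z(x))*(-31778) = (4*2 + (-2)**3)*(-31778) = (8 - 8)*(-31778) = 0*(-31778) = 0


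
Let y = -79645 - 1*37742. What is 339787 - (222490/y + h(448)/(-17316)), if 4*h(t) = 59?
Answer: 306968806327601/903410352 ≈ 3.3979e+5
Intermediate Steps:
y = -117387 (y = -79645 - 37742 = -117387)
h(t) = 59/4 (h(t) = (1/4)*59 = 59/4)
339787 - (222490/y + h(448)/(-17316)) = 339787 - (222490/(-117387) + (59/4)/(-17316)) = 339787 - (222490*(-1/117387) + (59/4)*(-1/17316)) = 339787 - (-222490/117387 - 59/69264) = 339787 - 1*(-1713052577/903410352) = 339787 + 1713052577/903410352 = 306968806327601/903410352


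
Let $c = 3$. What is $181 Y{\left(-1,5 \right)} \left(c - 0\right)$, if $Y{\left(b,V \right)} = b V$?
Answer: $-2715$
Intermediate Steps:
$Y{\left(b,V \right)} = V b$
$181 Y{\left(-1,5 \right)} \left(c - 0\right) = 181 \cdot 5 \left(-1\right) \left(3 - 0\right) = 181 \left(-5\right) \left(3 + 0\right) = \left(-905\right) 3 = -2715$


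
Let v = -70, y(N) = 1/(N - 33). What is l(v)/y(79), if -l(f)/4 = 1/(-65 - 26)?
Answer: 184/91 ≈ 2.0220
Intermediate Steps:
y(N) = 1/(-33 + N)
l(f) = 4/91 (l(f) = -4/(-65 - 26) = -4/(-91) = -4*(-1/91) = 4/91)
l(v)/y(79) = 4/(91*(1/(-33 + 79))) = 4/(91*(1/46)) = (4/91)*46 = 184/91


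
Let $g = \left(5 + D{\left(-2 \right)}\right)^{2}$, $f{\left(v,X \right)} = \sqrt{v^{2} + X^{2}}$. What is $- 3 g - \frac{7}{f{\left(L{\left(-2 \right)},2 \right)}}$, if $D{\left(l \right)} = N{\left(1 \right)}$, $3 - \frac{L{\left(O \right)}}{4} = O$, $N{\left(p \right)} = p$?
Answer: $-108 - \frac{7 \sqrt{101}}{202} \approx -108.35$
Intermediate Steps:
$L{\left(O \right)} = 12 - 4 O$
$D{\left(l \right)} = 1$
$f{\left(v,X \right)} = \sqrt{X^{2} + v^{2}}$
$g = 36$ ($g = \left(5 + 1\right)^{2} = 6^{2} = 36$)
$- 3 g - \frac{7}{f{\left(L{\left(-2 \right)},2 \right)}} = \left(-3\right) 36 - \frac{7}{\sqrt{2^{2} + \left(12 - -8\right)^{2}}} = -108 - \frac{7}{\sqrt{4 + \left(12 + 8\right)^{2}}} = -108 - \frac{7}{\sqrt{4 + 20^{2}}} = -108 - \frac{7}{\sqrt{4 + 400}} = -108 - \frac{7}{\sqrt{404}} = -108 - \frac{7}{2 \sqrt{101}} = -108 - 7 \frac{\sqrt{101}}{202} = -108 - \frac{7 \sqrt{101}}{202}$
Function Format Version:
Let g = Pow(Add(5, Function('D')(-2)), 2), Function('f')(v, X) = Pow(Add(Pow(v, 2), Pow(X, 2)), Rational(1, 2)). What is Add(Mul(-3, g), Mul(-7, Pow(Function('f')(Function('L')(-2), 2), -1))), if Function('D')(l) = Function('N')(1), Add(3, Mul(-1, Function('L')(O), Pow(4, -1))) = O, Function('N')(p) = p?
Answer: Add(-108, Mul(Rational(-7, 202), Pow(101, Rational(1, 2)))) ≈ -108.35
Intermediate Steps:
Function('L')(O) = Add(12, Mul(-4, O))
Function('D')(l) = 1
Function('f')(v, X) = Pow(Add(Pow(X, 2), Pow(v, 2)), Rational(1, 2))
g = 36 (g = Pow(Add(5, 1), 2) = Pow(6, 2) = 36)
Add(Mul(-3, g), Mul(-7, Pow(Function('f')(Function('L')(-2), 2), -1))) = Add(Mul(-3, 36), Mul(-7, Pow(Pow(Add(Pow(2, 2), Pow(Add(12, Mul(-4, -2)), 2)), Rational(1, 2)), -1))) = Add(-108, Mul(-7, Pow(Pow(Add(4, Pow(Add(12, 8), 2)), Rational(1, 2)), -1))) = Add(-108, Mul(-7, Pow(Pow(Add(4, Pow(20, 2)), Rational(1, 2)), -1))) = Add(-108, Mul(-7, Pow(Pow(Add(4, 400), Rational(1, 2)), -1))) = Add(-108, Mul(-7, Pow(Pow(404, Rational(1, 2)), -1))) = Add(-108, Mul(-7, Pow(Mul(2, Pow(101, Rational(1, 2))), -1))) = Add(-108, Mul(-7, Mul(Rational(1, 202), Pow(101, Rational(1, 2))))) = Add(-108, Mul(Rational(-7, 202), Pow(101, Rational(1, 2))))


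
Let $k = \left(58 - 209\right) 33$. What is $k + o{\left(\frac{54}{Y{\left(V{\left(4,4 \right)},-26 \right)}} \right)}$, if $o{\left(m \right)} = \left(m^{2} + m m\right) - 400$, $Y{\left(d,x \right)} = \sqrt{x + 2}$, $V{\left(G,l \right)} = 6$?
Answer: $-5626$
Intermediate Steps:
$Y{\left(d,x \right)} = \sqrt{2 + x}$
$k = -4983$ ($k = \left(-151\right) 33 = -4983$)
$o{\left(m \right)} = -400 + 2 m^{2}$ ($o{\left(m \right)} = \left(m^{2} + m^{2}\right) - 400 = 2 m^{2} - 400 = -400 + 2 m^{2}$)
$k + o{\left(\frac{54}{Y{\left(V{\left(4,4 \right)},-26 \right)}} \right)} = -4983 - \left(400 - 2 \left(\frac{54}{\sqrt{2 - 26}}\right)^{2}\right) = -4983 - \left(400 - 2 \left(\frac{54}{\sqrt{-24}}\right)^{2}\right) = -4983 - \left(400 - 2 \left(\frac{54}{2 i \sqrt{6}}\right)^{2}\right) = -4983 - \left(400 - 2 \left(54 \left(- \frac{i \sqrt{6}}{12}\right)\right)^{2}\right) = -4983 - \left(400 - 2 \left(- \frac{9 i \sqrt{6}}{2}\right)^{2}\right) = -4983 + \left(-400 + 2 \left(- \frac{243}{2}\right)\right) = -4983 - 643 = -5626$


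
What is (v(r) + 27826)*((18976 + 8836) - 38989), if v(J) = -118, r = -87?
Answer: -309692316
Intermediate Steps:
(v(r) + 27826)*((18976 + 8836) - 38989) = (-118 + 27826)*((18976 + 8836) - 38989) = 27708*(27812 - 38989) = 27708*(-11177) = -309692316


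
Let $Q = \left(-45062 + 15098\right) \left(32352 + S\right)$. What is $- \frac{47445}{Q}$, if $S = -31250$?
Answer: $\frac{15815}{11006776} \approx 0.0014368$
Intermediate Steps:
$Q = -33020328$ ($Q = \left(-45062 + 15098\right) \left(32352 - 31250\right) = \left(-29964\right) 1102 = -33020328$)
$- \frac{47445}{Q} = - \frac{47445}{-33020328} = \left(-47445\right) \left(- \frac{1}{33020328}\right) = \frac{15815}{11006776}$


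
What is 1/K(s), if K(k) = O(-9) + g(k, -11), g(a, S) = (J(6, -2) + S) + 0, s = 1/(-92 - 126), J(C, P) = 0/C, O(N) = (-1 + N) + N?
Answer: -1/30 ≈ -0.033333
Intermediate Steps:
O(N) = -1 + 2*N
J(C, P) = 0
s = -1/218 (s = 1/(-218) = -1/218 ≈ -0.0045872)
g(a, S) = S (g(a, S) = (0 + S) + 0 = S + 0 = S)
K(k) = -30 (K(k) = (-1 + 2*(-9)) - 11 = (-1 - 18) - 11 = -19 - 11 = -30)
1/K(s) = 1/(-30) = -1/30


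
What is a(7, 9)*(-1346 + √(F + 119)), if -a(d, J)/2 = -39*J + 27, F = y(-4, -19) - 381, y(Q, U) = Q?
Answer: -872208 + 648*I*√266 ≈ -8.7221e+5 + 10569.0*I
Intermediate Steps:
F = -385 (F = -4 - 381 = -385)
a(d, J) = -54 + 78*J (a(d, J) = -2*(-39*J + 27) = -2*(27 - 39*J) = -54 + 78*J)
a(7, 9)*(-1346 + √(F + 119)) = (-54 + 78*9)*(-1346 + √(-385 + 119)) = (-54 + 702)*(-1346 + √(-266)) = 648*(-1346 + I*√266) = -872208 + 648*I*√266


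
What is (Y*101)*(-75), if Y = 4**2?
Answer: -121200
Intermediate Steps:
Y = 16
(Y*101)*(-75) = (16*101)*(-75) = 1616*(-75) = -121200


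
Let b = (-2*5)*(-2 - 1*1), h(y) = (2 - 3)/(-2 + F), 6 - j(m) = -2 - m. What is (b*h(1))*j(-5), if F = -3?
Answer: 18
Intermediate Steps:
j(m) = 8 + m (j(m) = 6 - (-2 - m) = 6 + (2 + m) = 8 + m)
h(y) = ⅕ (h(y) = (2 - 3)/(-2 - 3) = -1/(-5) = -1*(-⅕) = ⅕)
b = 30 (b = -10*(-2 - 1) = -10*(-3) = 30)
(b*h(1))*j(-5) = (30*(⅕))*(8 - 5) = 6*3 = 18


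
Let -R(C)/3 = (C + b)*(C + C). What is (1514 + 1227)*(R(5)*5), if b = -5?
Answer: 0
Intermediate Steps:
R(C) = -6*C*(-5 + C) (R(C) = -3*(C - 5)*(C + C) = -3*(-5 + C)*2*C = -6*C*(-5 + C))
(1514 + 1227)*(R(5)*5) = (1514 + 1227)*((6*5*(5 - 1*5))*5) = 2741*((6*5*(5 - 5))*5) = 2741*((6*5*0)*5) = 2741*(0*5) = 2741*0 = 0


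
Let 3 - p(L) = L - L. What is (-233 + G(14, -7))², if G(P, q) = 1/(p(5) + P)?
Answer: 15681600/289 ≈ 54262.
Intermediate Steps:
p(L) = 3 (p(L) = 3 - (L - L) = 3 - 1*0 = 3 + 0 = 3)
G(P, q) = 1/(3 + P)
(-233 + G(14, -7))² = (-233 + 1/(3 + 14))² = (-233 + 1/17)² = (-3960/17)² = 15681600/289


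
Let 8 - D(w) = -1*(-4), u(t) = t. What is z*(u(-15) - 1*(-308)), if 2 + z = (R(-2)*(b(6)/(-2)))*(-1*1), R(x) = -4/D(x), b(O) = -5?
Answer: 293/2 ≈ 146.50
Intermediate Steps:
D(w) = 4 (D(w) = 8 - (-1)*(-4) = 8 - 1*4 = 8 - 4 = 4)
R(x) = -1 (R(x) = -4/4 = -4*1/4 = -1)
z = 1/2 (z = -2 + (-(-5)/(-2))*(-1*1) = -2 - (-5)*(-1)/2*(-1) = -2 - 1*5/2*(-1) = -2 - 5/2*(-1) = -2 + 5/2 = 1/2 ≈ 0.50000)
z*(u(-15) - 1*(-308)) = (-15 - 1*(-308))/2 = (-15 + 308)/2 = (1/2)*293 = 293/2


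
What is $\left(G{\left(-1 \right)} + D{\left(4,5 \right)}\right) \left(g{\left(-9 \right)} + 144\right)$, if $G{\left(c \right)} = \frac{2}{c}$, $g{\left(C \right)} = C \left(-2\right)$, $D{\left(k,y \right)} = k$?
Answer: $324$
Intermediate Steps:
$g{\left(C \right)} = - 2 C$
$\left(G{\left(-1 \right)} + D{\left(4,5 \right)}\right) \left(g{\left(-9 \right)} + 144\right) = \left(\frac{2}{-1} + 4\right) \left(\left(-2\right) \left(-9\right) + 144\right) = \left(2 \left(-1\right) + 4\right) \left(18 + 144\right) = \left(-2 + 4\right) 162 = 2 \cdot 162 = 324$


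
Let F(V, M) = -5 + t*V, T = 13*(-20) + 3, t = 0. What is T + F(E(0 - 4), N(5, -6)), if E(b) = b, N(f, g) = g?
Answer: -262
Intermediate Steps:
T = -257 (T = -260 + 3 = -257)
F(V, M) = -5 (F(V, M) = -5 + 0*V = -5 + 0 = -5)
T + F(E(0 - 4), N(5, -6)) = -257 - 5 = -262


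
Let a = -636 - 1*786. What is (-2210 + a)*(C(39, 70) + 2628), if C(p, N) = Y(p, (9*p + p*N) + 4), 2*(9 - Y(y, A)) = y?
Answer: -9506760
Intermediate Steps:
Y(y, A) = 9 - y/2
C(p, N) = 9 - p/2
a = -1422 (a = -636 - 786 = -1422)
(-2210 + a)*(C(39, 70) + 2628) = (-2210 - 1422)*((9 - 1/2*39) + 2628) = -3632*((9 - 39/2) + 2628) = -3632*(-21/2 + 2628) = -3632*5235/2 = -9506760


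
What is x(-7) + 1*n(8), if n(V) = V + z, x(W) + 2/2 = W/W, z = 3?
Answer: 11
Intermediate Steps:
x(W) = 0 (x(W) = -1 + W/W = -1 + 1 = 0)
n(V) = 3 + V (n(V) = V + 3 = 3 + V)
x(-7) + 1*n(8) = 0 + 1*(3 + 8) = 0 + 1*11 = 0 + 11 = 11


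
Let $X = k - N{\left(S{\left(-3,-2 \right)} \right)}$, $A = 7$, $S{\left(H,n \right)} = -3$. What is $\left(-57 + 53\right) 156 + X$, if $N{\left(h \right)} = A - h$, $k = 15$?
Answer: $-619$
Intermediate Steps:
$N{\left(h \right)} = 7 - h$
$X = 5$ ($X = 15 - \left(7 - -3\right) = 15 - \left(7 + 3\right) = 15 - 10 = 5$)
$\left(-57 + 53\right) 156 + X = \left(-57 + 53\right) 156 + 5 = \left(-4\right) 156 + 5 = -624 + 5 = -619$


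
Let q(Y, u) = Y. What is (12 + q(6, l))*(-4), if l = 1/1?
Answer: -72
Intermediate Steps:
l = 1
(12 + q(6, l))*(-4) = (12 + 6)*(-4) = 18*(-4) = -72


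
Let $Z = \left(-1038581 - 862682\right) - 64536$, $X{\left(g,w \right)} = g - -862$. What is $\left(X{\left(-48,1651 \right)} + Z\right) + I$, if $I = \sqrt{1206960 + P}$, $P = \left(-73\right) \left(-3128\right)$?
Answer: $-1964985 + 2 \sqrt{358826} \approx -1.9638 \cdot 10^{6}$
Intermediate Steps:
$X{\left(g,w \right)} = 862 + g$ ($X{\left(g,w \right)} = g + 862 = 862 + g$)
$Z = -1965799$ ($Z = -1901263 - 64536 = -1965799$)
$P = 228344$
$I = 2 \sqrt{358826}$ ($I = \sqrt{1206960 + 228344} = \sqrt{1435304} = 2 \sqrt{358826} \approx 1198.0$)
$\left(X{\left(-48,1651 \right)} + Z\right) + I = \left(\left(862 - 48\right) - 1965799\right) + 2 \sqrt{358826} = \left(814 - 1965799\right) + 2 \sqrt{358826} = -1964985 + 2 \sqrt{358826}$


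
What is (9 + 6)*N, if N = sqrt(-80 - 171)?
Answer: 15*I*sqrt(251) ≈ 237.64*I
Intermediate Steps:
N = I*sqrt(251) (N = sqrt(-251) = I*sqrt(251) ≈ 15.843*I)
(9 + 6)*N = (9 + 6)*(I*sqrt(251)) = 15*(I*sqrt(251)) = 15*I*sqrt(251)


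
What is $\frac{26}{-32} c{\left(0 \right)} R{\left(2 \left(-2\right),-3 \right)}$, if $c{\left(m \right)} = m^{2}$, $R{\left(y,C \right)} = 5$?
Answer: $0$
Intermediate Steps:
$\frac{26}{-32} c{\left(0 \right)} R{\left(2 \left(-2\right),-3 \right)} = \frac{26}{-32} \cdot 0^{2} \cdot 5 = 26 \left(- \frac{1}{32}\right) 0 \cdot 5 = \left(- \frac{13}{16}\right) 0 \cdot 5 = 0 \cdot 5 = 0$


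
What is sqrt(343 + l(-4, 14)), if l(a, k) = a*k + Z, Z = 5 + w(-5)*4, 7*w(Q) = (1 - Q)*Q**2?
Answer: 2*sqrt(4627)/7 ≈ 19.435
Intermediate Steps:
w(Q) = Q**2*(1 - Q)/7 (w(Q) = ((1 - Q)*Q**2)/7 = (Q**2*(1 - Q))/7 = Q**2*(1 - Q)/7)
Z = 635/7 (Z = 5 + ((1/7)*(-5)**2*(1 - 1*(-5)))*4 = 5 + ((1/7)*25*(1 + 5))*4 = 5 + ((1/7)*25*6)*4 = 5 + (150/7)*4 = 5 + 600/7 = 635/7 ≈ 90.714)
l(a, k) = 635/7 + a*k (l(a, k) = a*k + 635/7 = 635/7 + a*k)
sqrt(343 + l(-4, 14)) = sqrt(343 + (635/7 - 4*14)) = sqrt(343 + (635/7 - 56)) = sqrt(343 + 243/7) = sqrt(2644/7) = 2*sqrt(4627)/7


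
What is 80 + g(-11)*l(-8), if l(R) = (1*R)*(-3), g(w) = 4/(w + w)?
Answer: 832/11 ≈ 75.636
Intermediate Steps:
g(w) = 2/w (g(w) = 4/((2*w)) = 4*(1/(2*w)) = 2/w)
l(R) = -3*R (l(R) = R*(-3) = -3*R)
80 + g(-11)*l(-8) = 80 + (2/(-11))*(-3*(-8)) = 80 + (2*(-1/11))*24 = 80 - 2/11*24 = 80 - 48/11 = 832/11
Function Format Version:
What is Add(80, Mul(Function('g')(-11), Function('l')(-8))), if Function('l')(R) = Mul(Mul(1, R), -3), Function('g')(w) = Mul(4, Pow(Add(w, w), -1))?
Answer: Rational(832, 11) ≈ 75.636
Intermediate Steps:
Function('g')(w) = Mul(2, Pow(w, -1)) (Function('g')(w) = Mul(4, Pow(Mul(2, w), -1)) = Mul(4, Mul(Rational(1, 2), Pow(w, -1))) = Mul(2, Pow(w, -1)))
Function('l')(R) = Mul(-3, R) (Function('l')(R) = Mul(R, -3) = Mul(-3, R))
Add(80, Mul(Function('g')(-11), Function('l')(-8))) = Add(80, Mul(Mul(2, Pow(-11, -1)), Mul(-3, -8))) = Add(80, Mul(Mul(2, Rational(-1, 11)), 24)) = Add(80, Mul(Rational(-2, 11), 24)) = Add(80, Rational(-48, 11)) = Rational(832, 11)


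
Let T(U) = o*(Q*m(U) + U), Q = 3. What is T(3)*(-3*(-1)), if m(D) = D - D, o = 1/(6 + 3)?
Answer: 1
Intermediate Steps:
o = 1/9 ≈ 0.11111
m(D) = 0
T(U) = U/9 (T(U) = (3*0 + U)/9 = (0 + U)/9 = U/9)
T(3)*(-3*(-1)) = ((1/9)*3)*(-3*(-1)) = (1/3)*3 = 1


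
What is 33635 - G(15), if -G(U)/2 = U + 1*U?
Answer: 33695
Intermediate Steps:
G(U) = -4*U (G(U) = -2*(U + 1*U) = -2*(U + U) = -4*U)
33635 - G(15) = 33635 - (-4)*15 = 33635 - 1*(-60) = 33635 + 60 = 33695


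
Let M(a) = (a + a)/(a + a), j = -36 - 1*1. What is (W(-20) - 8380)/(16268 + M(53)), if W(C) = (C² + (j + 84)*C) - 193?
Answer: -9113/16269 ≈ -0.56015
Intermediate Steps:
j = -37 (j = -36 - 1 = -37)
M(a) = 1 (M(a) = (2*a)/((2*a)) = (2*a)*(1/(2*a)) = 1)
W(C) = -193 + C² + 47*C (W(C) = (C² + (-37 + 84)*C) - 193 = (C² + 47*C) - 193 = -193 + C² + 47*C)
(W(-20) - 8380)/(16268 + M(53)) = ((-193 + (-20)² + 47*(-20)) - 8380)/(16268 + 1) = ((-193 + 400 - 940) - 8380)/16269 = (-733 - 8380)*(1/16269) = -9113*1/16269 = -9113/16269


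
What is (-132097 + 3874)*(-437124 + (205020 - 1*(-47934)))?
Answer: 23614829910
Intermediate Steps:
(-132097 + 3874)*(-437124 + (205020 - 1*(-47934))) = -128223*(-437124 + (205020 + 47934)) = -128223*(-437124 + 252954) = -128223*(-184170) = 23614829910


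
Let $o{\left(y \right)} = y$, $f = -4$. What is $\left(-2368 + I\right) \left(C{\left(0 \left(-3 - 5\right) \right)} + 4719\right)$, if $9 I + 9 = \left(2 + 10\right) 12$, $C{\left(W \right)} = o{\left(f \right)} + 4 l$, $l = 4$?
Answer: $-11132043$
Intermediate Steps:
$C{\left(W \right)} = 12$ ($C{\left(W \right)} = -4 + 4 \cdot 4 = -4 + 16 = 12$)
$I = 15$ ($I = -1 + \frac{\left(2 + 10\right) 12}{9} = -1 + \frac{12 \cdot 12}{9} = -1 + \frac{1}{9} \cdot 144 = -1 + 16 = 15$)
$\left(-2368 + I\right) \left(C{\left(0 \left(-3 - 5\right) \right)} + 4719\right) = \left(-2368 + 15\right) \left(12 + 4719\right) = \left(-2353\right) 4731 = -11132043$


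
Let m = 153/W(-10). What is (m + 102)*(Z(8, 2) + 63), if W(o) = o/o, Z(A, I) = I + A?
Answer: 18615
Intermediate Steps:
Z(A, I) = A + I
W(o) = 1
m = 153 (m = 153/1 = 153*1 = 153)
(m + 102)*(Z(8, 2) + 63) = (153 + 102)*((8 + 2) + 63) = 255*(10 + 63) = 255*73 = 18615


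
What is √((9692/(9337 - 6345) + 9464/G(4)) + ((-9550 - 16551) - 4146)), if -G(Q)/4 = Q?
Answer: 5*I*√172524517/374 ≈ 175.6*I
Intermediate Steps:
G(Q) = -4*Q
√((9692/(9337 - 6345) + 9464/G(4)) + ((-9550 - 16551) - 4146)) = √((9692/(9337 - 6345) + 9464/((-4*4))) + ((-9550 - 16551) - 4146)) = √((9692/2992 + 9464/(-16)) + (-26101 - 4146)) = √((9692*(1/2992) + 9464*(-1/16)) - 30247) = √((2423/748 - 1183/2) - 30247) = √(-440019/748 - 30247) = √(-23064775/748) = 5*I*√172524517/374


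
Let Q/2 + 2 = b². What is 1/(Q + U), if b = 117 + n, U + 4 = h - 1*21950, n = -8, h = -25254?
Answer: -1/23450 ≈ -4.2644e-5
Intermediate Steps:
U = -47208 (U = -4 + (-25254 - 1*21950) = -4 + (-25254 - 21950) = -4 - 47204 = -47208)
b = 109 (b = 117 - 8 = 109)
Q = 23758 (Q = -4 + 2*109² = -4 + 2*11881 = -4 + 23762 = 23758)
1/(Q + U) = 1/(23758 - 47208) = 1/(-23450) = -1/23450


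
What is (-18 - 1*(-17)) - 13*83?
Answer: -1080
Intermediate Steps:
(-18 - 1*(-17)) - 13*83 = (-18 + 17) - 1079 = -1 - 1079 = -1080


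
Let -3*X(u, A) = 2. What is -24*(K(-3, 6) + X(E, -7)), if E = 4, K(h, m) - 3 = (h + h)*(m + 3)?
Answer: 1240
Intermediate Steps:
K(h, m) = 3 + 2*h*(3 + m) (K(h, m) = 3 + (h + h)*(m + 3) = 3 + (2*h)*(3 + m) = 3 + 2*h*(3 + m))
X(u, A) = -⅔ (X(u, A) = -⅓*2 = -⅔)
-24*(K(-3, 6) + X(E, -7)) = -24*((3 + 6*(-3) + 2*(-3)*6) - ⅔) = -24*((3 - 18 - 36) - ⅔) = -24*(-51 - ⅔) = -24*(-155/3) = 1240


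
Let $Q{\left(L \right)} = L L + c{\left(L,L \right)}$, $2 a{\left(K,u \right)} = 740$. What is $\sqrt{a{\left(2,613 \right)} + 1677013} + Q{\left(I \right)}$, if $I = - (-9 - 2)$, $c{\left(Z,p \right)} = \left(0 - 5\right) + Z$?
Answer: $127 + \sqrt{1677383} \approx 1422.1$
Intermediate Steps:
$a{\left(K,u \right)} = 370$ ($a{\left(K,u \right)} = \frac{1}{2} \cdot 740 = 370$)
$c{\left(Z,p \right)} = -5 + Z$
$I = 11$ ($I = \left(-1\right) \left(-11\right) = 11$)
$Q{\left(L \right)} = -5 + L + L^{2}$ ($Q{\left(L \right)} = L L + \left(-5 + L\right) = L^{2} + \left(-5 + L\right) = -5 + L + L^{2}$)
$\sqrt{a{\left(2,613 \right)} + 1677013} + Q{\left(I \right)} = \sqrt{370 + 1677013} + \left(-5 + 11 + 11^{2}\right) = \sqrt{1677383} + \left(-5 + 11 + 121\right) = \sqrt{1677383} + 127 = 127 + \sqrt{1677383}$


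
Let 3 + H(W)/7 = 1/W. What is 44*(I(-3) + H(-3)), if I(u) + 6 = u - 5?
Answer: -4928/3 ≈ -1642.7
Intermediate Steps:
I(u) = -11 + u (I(u) = -6 + (u - 5) = -6 + (-5 + u) = -11 + u)
H(W) = -21 + 7/W
44*(I(-3) + H(-3)) = 44*((-11 - 3) + (-21 + 7/(-3))) = 44*(-14 + (-21 + 7*(-1/3))) = 44*(-14 + (-21 - 7/3)) = 44*(-14 - 70/3) = 44*(-112/3) = -4928/3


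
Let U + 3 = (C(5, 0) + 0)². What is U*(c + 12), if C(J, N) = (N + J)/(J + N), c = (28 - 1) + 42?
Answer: -162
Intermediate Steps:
c = 69 (c = 27 + 42 = 69)
C(J, N) = 1 (C(J, N) = (J + N)/(J + N) = 1)
U = -2 (U = -3 + (1 + 0)² = -3 + 1² = -3 + 1 = -2)
U*(c + 12) = -2*(69 + 12) = -2*81 = -162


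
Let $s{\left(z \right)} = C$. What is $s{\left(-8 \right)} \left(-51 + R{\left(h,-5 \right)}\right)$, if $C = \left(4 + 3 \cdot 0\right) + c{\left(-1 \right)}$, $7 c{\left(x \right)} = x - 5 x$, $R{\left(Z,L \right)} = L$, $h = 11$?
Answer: $-256$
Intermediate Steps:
$c{\left(x \right)} = - \frac{4 x}{7}$ ($c{\left(x \right)} = \frac{x - 5 x}{7} = \frac{\left(-4\right) x}{7} = - \frac{4 x}{7}$)
$C = \frac{32}{7}$ ($C = \left(4 + 3 \cdot 0\right) - - \frac{4}{7} = \left(4 + 0\right) + \frac{4}{7} = 4 + \frac{4}{7} = \frac{32}{7} \approx 4.5714$)
$s{\left(z \right)} = \frac{32}{7}$
$s{\left(-8 \right)} \left(-51 + R{\left(h,-5 \right)}\right) = \frac{32 \left(-51 - 5\right)}{7} = \frac{32}{7} \left(-56\right) = -256$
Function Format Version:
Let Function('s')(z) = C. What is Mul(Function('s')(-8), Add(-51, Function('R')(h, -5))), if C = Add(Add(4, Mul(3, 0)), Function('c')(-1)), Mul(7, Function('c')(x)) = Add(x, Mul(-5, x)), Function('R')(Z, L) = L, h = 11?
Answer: -256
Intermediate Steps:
Function('c')(x) = Mul(Rational(-4, 7), x) (Function('c')(x) = Mul(Rational(1, 7), Add(x, Mul(-5, x))) = Mul(Rational(1, 7), Mul(-4, x)) = Mul(Rational(-4, 7), x))
C = Rational(32, 7) (C = Add(Add(4, Mul(3, 0)), Mul(Rational(-4, 7), -1)) = Add(Add(4, 0), Rational(4, 7)) = Add(4, Rational(4, 7)) = Rational(32, 7) ≈ 4.5714)
Function('s')(z) = Rational(32, 7)
Mul(Function('s')(-8), Add(-51, Function('R')(h, -5))) = Mul(Rational(32, 7), Add(-51, -5)) = Mul(Rational(32, 7), -56) = -256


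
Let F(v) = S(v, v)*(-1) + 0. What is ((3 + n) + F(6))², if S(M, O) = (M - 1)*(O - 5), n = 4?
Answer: 4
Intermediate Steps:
S(M, O) = (-1 + M)*(-5 + O)
F(v) = -5 - v² + 6*v (F(v) = (5 - v - 5*v + v*v)*(-1) + 0 = (5 - v - 5*v + v²)*(-1) + 0 = (5 + v² - 6*v)*(-1) + 0 = (-5 - v² + 6*v) + 0 = -5 - v² + 6*v)
((3 + n) + F(6))² = ((3 + 4) + (-5 - 1*6² + 6*6))² = (7 + (-5 - 1*36 + 36))² = (7 + (-5 - 36 + 36))² = (7 - 5)² = 2² = 4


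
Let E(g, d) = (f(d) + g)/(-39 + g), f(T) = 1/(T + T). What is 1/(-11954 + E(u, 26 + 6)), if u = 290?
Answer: -16064/192010495 ≈ -8.3662e-5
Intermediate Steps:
f(T) = 1/(2*T)
E(g, d) = (g + 1/(2*d))/(-39 + g) (E(g, d) = (1/(2*d) + g)/(-39 + g) = (g + 1/(2*d))/(-39 + g))
1/(-11954 + E(u, 26 + 6)) = 1/(-11954 + (½ + (26 + 6)*290)/((26 + 6)*(-39 + 290))) = 1/(-11954 + (½ + 32*290)/(32*251)) = 1/(-11954 + (1/32)*(1/251)*(½ + 9280)) = 1/(-11954 + (1/32)*(1/251)*(18561/2)) = 1/(-11954 + 18561/16064) = 1/(-192010495/16064) = -16064/192010495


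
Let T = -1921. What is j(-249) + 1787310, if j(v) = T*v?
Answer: 2265639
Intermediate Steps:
j(v) = -1921*v
j(-249) + 1787310 = -1921*(-249) + 1787310 = 478329 + 1787310 = 2265639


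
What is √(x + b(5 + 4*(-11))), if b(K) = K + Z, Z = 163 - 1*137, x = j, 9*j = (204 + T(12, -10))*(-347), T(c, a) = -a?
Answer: 25*I*√119/3 ≈ 90.906*I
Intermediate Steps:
j = -74258/9 (j = ((204 - 1*(-10))*(-347))/9 = ((204 + 10)*(-347))/9 = (214*(-347))/9 = (⅑)*(-74258) = -74258/9 ≈ -8250.9)
x = -74258/9 ≈ -8250.9
Z = 26 (Z = 163 - 137 = 26)
b(K) = 26 + K (b(K) = K + 26 = 26 + K)
√(x + b(5 + 4*(-11))) = √(-74258/9 + (26 + (5 + 4*(-11)))) = √(-74258/9 + (26 + (5 - 44))) = √(-74258/9 + (26 - 39)) = √(-74258/9 - 13) = √(-74375/9) = 25*I*√119/3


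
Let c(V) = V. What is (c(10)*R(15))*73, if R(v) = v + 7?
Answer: 16060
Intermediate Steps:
R(v) = 7 + v
(c(10)*R(15))*73 = (10*(7 + 15))*73 = (10*22)*73 = 220*73 = 16060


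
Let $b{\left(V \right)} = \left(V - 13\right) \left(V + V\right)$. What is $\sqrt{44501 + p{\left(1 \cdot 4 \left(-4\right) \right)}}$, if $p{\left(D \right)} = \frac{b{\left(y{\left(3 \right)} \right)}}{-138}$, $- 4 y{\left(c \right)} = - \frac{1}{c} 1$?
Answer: $\frac{\sqrt{30509184279}}{828} \approx 210.95$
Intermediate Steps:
$y{\left(c \right)} = \frac{1}{4 c}$ ($y{\left(c \right)} = - \frac{- \frac{1}{c} 1}{4} = - \frac{\left(-1\right) \frac{1}{c}}{4} = \frac{1}{4 c}$)
$b{\left(V \right)} = 2 V \left(-13 + V\right)$ ($b{\left(V \right)} = \left(-13 + V\right) 2 V = 2 V \left(-13 + V\right)$)
$p{\left(D \right)} = \frac{155}{9936}$ ($p{\left(D \right)} = \frac{2 \frac{1}{4 \cdot 3} \left(-13 + \frac{1}{4 \cdot 3}\right)}{-138} = 2 \cdot \frac{1}{4} \cdot \frac{1}{3} \left(-13 + \frac{1}{4} \cdot \frac{1}{3}\right) \left(- \frac{1}{138}\right) = 2 \cdot \frac{1}{12} \left(-13 + \frac{1}{12}\right) \left(- \frac{1}{138}\right) = 2 \cdot \frac{1}{12} \left(- \frac{155}{12}\right) \left(- \frac{1}{138}\right) = \left(- \frac{155}{72}\right) \left(- \frac{1}{138}\right) = \frac{155}{9936}$)
$\sqrt{44501 + p{\left(1 \cdot 4 \left(-4\right) \right)}} = \sqrt{44501 + \frac{155}{9936}} = \sqrt{\frac{442162091}{9936}} = \frac{\sqrt{30509184279}}{828}$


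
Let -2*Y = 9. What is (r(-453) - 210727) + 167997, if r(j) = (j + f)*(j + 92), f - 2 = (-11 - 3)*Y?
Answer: 97338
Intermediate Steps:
Y = -9/2 (Y = -1/2*9 = -9/2 ≈ -4.5000)
f = 65 (f = 2 + (-11 - 3)*(-9/2) = 2 - 14*(-9/2) = 2 + 63 = 65)
r(j) = (65 + j)*(92 + j) (r(j) = (j + 65)*(j + 92) = (65 + j)*(92 + j))
(r(-453) - 210727) + 167997 = ((5980 + (-453)**2 + 157*(-453)) - 210727) + 167997 = ((5980 + 205209 - 71121) - 210727) + 167997 = (140068 - 210727) + 167997 = -70659 + 167997 = 97338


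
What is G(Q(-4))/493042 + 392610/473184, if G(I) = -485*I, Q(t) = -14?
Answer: 16398844915/19441632144 ≈ 0.84349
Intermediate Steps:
G(Q(-4))/493042 + 392610/473184 = -485*(-14)/493042 + 392610/473184 = 6790*(1/493042) + 392610*(1/473184) = 3395/246521 + 65435/78864 = 16398844915/19441632144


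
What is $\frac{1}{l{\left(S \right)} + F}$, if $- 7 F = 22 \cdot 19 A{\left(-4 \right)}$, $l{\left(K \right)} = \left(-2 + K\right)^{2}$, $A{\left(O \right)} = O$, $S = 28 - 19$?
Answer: $\frac{7}{2015} \approx 0.0034739$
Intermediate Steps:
$S = 9$
$F = \frac{1672}{7}$ ($F = - \frac{22 \cdot 19 \left(-4\right)}{7} = - \frac{418 \left(-4\right)}{7} = \left(- \frac{1}{7}\right) \left(-1672\right) = \frac{1672}{7} \approx 238.86$)
$\frac{1}{l{\left(S \right)} + F} = \frac{1}{\left(-2 + 9\right)^{2} + \frac{1672}{7}} = \frac{1}{7^{2} + \frac{1672}{7}} = \frac{1}{49 + \frac{1672}{7}} = \frac{1}{\frac{2015}{7}} = \frac{7}{2015}$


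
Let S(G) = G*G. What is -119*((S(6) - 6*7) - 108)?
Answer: 13566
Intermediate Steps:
S(G) = G²
-119*((S(6) - 6*7) - 108) = -119*((6² - 6*7) - 108) = -119*((36 - 42) - 108) = -119*(-6 - 108) = -119*(-114) = 13566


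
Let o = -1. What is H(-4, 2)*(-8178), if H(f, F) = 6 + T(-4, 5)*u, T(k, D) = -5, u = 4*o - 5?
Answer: -417078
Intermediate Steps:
u = -9 (u = 4*(-1) - 5 = -4 - 5 = -9)
H(f, F) = 51 (H(f, F) = 6 - 5*(-9) = 6 + 45 = 51)
H(-4, 2)*(-8178) = 51*(-8178) = -417078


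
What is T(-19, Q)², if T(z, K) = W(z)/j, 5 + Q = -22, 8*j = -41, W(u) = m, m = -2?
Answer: 256/1681 ≈ 0.15229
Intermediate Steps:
W(u) = -2
j = -41/8 (j = (⅛)*(-41) = -41/8 ≈ -5.1250)
Q = -27 (Q = -5 - 22 = -27)
T(z, K) = 16/41 (T(z, K) = -2/(-41/8) = -2*(-8/41) = 16/41)
T(-19, Q)² = (16/41)² = 256/1681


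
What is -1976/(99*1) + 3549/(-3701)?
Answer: -7664527/366399 ≈ -20.919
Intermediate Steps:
-1976/(99*1) + 3549/(-3701) = -1976/99 + 3549*(-1/3701) = -1976*1/99 - 3549/3701 = -1976/99 - 3549/3701 = -7664527/366399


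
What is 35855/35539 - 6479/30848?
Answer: 875797859/1096307072 ≈ 0.79886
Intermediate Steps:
35855/35539 - 6479/30848 = 875797859/1096307072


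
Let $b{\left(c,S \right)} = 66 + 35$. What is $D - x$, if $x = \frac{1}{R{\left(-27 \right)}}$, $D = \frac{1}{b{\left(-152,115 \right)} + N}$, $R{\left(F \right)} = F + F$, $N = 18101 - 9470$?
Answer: $\frac{4393}{235764} \approx 0.018633$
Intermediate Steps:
$b{\left(c,S \right)} = 101$
$N = 8631$ ($N = 18101 - 9470 = 8631$)
$R{\left(F \right)} = 2 F$
$D = \frac{1}{8732}$ ($D = \frac{1}{101 + 8631} = \frac{1}{8732} \approx 0.00011452$)
$x = - \frac{1}{54}$ ($x = \frac{1}{2 \left(-27\right)} = \frac{1}{-54} = - \frac{1}{54} \approx -0.018519$)
$D - x = \frac{1}{8732} - - \frac{1}{54} = \frac{1}{8732} + \frac{1}{54} = \frac{4393}{235764}$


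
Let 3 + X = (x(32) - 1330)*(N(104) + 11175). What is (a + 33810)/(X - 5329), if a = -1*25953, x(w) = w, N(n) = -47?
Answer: -2619/4816492 ≈ -0.00054376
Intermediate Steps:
a = -25953
X = -14444147 (X = -3 + (32 - 1330)*(-47 + 11175) = -3 - 1298*11128 = -3 - 14444144 = -14444147)
(a + 33810)/(X - 5329) = (-25953 + 33810)/(-14444147 - 5329) = 7857/(-14449476) = 7857*(-1/14449476) = -2619/4816492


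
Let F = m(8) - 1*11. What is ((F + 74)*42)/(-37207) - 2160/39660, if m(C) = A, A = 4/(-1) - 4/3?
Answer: -2940394/24593827 ≈ -0.11956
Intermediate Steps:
A = -16/3 (A = 4*(-1) - 4*⅓ = -4 - 4/3 = -16/3 ≈ -5.3333)
m(C) = -16/3
F = -49/3 (F = -16/3 - 1*11 = -16/3 - 11 = -49/3 ≈ -16.333)
((F + 74)*42)/(-37207) - 2160/39660 = ((-49/3 + 74)*42)/(-37207) - 2160/39660 = ((173/3)*42)*(-1/37207) - 2160*1/39660 = 2422*(-1/37207) - 36/661 = -2422/37207 - 36/661 = -2940394/24593827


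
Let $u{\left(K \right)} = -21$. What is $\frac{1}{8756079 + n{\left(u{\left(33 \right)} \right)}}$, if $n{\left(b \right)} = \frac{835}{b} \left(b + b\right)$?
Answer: $\frac{1}{8757749} \approx 1.1418 \cdot 10^{-7}$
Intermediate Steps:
$n{\left(b \right)} = 1670$ ($n{\left(b \right)} = \frac{835}{b} 2 b = 1670$)
$\frac{1}{8756079 + n{\left(u{\left(33 \right)} \right)}} = \frac{1}{8756079 + 1670} = \frac{1}{8757749}$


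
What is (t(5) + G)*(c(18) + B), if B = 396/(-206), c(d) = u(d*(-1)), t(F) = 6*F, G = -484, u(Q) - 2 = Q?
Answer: 838084/103 ≈ 8136.7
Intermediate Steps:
u(Q) = 2 + Q
c(d) = 2 - d (c(d) = 2 + d*(-1) = 2 - d)
B = -198/103 (B = 396*(-1/206) = -198/103 ≈ -1.9223)
(t(5) + G)*(c(18) + B) = (6*5 - 484)*((2 - 1*18) - 198/103) = (30 - 484)*((2 - 18) - 198/103) = -454*(-16 - 198/103) = -454*(-1846/103) = 838084/103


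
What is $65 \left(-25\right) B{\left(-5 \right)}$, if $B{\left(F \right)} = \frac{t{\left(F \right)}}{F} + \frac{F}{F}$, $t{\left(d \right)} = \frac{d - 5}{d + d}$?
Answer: $-1300$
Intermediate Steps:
$t{\left(d \right)} = \frac{-5 + d}{2 d}$
$B{\left(F \right)} = 1 + \frac{-5 + F}{2 F^{2}}$ ($B{\left(F \right)} = \frac{\frac{1}{2} \frac{1}{F} \left(-5 + F\right)}{F} + \frac{F}{F} = \frac{-5 + F}{2 F^{2}} + 1 = 1 + \frac{-5 + F}{2 F^{2}}$)
$65 \left(-25\right) B{\left(-5 \right)} = 65 \left(-25\right) \frac{-5 - 5 + 2 \left(-5\right)^{2}}{2 \cdot 25} = - 1625 \cdot \frac{1}{2} \cdot \frac{1}{25} \left(-5 - 5 + 2 \cdot 25\right) = - 1625 \cdot \frac{1}{2} \cdot \frac{1}{25} \left(-5 - 5 + 50\right) = - 1625 \cdot \frac{1}{2} \cdot \frac{1}{25} \cdot 40 = \left(-1625\right) \frac{4}{5} = -1300$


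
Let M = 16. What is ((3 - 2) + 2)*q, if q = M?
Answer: 48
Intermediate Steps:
q = 16
((3 - 2) + 2)*q = ((3 - 2) + 2)*16 = (1 + 2)*16 = 3*16 = 48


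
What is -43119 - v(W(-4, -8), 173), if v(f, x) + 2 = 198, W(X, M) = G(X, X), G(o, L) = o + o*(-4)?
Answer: -43315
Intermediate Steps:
G(o, L) = -3*o (G(o, L) = o - 4*o = -3*o)
W(X, M) = -3*X
v(f, x) = 196 (v(f, x) = -2 + 198 = 196)
-43119 - v(W(-4, -8), 173) = -43119 - 1*196 = -43119 - 196 = -43315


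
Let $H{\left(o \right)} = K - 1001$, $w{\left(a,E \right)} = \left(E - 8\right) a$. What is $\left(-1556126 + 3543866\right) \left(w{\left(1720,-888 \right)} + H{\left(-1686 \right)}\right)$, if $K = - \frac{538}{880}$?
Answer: $- \frac{67437409858983}{22} \approx -3.0653 \cdot 10^{12}$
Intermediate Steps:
$K = - \frac{269}{440}$ ($K = \left(-538\right) \frac{1}{880} = - \frac{269}{440} \approx -0.61136$)
$w{\left(a,E \right)} = a \left(-8 + E\right)$ ($w{\left(a,E \right)} = \left(-8 + E\right) a = a \left(-8 + E\right)$)
$H{\left(o \right)} = - \frac{440709}{440}$ ($H{\left(o \right)} = - \frac{269}{440} - 1001 = - \frac{440709}{440}$)
$\left(-1556126 + 3543866\right) \left(w{\left(1720,-888 \right)} + H{\left(-1686 \right)}\right) = \left(-1556126 + 3543866\right) \left(1720 \left(-8 - 888\right) - \frac{440709}{440}\right) = 1987740 \left(1720 \left(-896\right) - \frac{440709}{440}\right) = 1987740 \left(-1541120 - \frac{440709}{440}\right) = 1987740 \left(- \frac{678533509}{440}\right) = - \frac{67437409858983}{22}$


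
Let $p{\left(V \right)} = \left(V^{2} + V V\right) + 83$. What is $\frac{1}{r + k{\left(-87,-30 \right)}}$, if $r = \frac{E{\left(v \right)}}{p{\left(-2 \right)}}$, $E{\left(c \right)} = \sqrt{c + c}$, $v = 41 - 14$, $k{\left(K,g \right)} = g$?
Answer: $- \frac{41405}{1242141} - \frac{91 \sqrt{6}}{2484282} \approx -0.033423$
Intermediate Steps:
$p{\left(V \right)} = 83 + 2 V^{2}$ ($p{\left(V \right)} = \left(V^{2} + V^{2}\right) + 83 = 2 V^{2} + 83 = 83 + 2 V^{2}$)
$v = 27$ ($v = 41 - 14 = 27$)
$E{\left(c \right)} = \sqrt{2} \sqrt{c}$ ($E{\left(c \right)} = \sqrt{2 c} = \sqrt{2} \sqrt{c}$)
$r = \frac{3 \sqrt{6}}{91}$ ($r = \frac{\sqrt{2} \sqrt{27}}{83 + 2 \left(-2\right)^{2}} = \frac{\sqrt{2} \cdot 3 \sqrt{3}}{83 + 2 \cdot 4} = \frac{3 \sqrt{6}}{83 + 8} = \frac{3 \sqrt{6}}{91} \approx 0.080752$)
$\frac{1}{r + k{\left(-87,-30 \right)}} = \frac{1}{\frac{3 \sqrt{6}}{91} - 30} = \frac{1}{-30 + \frac{3 \sqrt{6}}{91}}$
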